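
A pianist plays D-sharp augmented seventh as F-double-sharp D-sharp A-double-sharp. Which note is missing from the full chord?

The full D-sharp augmented seventh chord is D-sharp, F-double-sharp, A-double-sharp, C-sharp.
Comparing with the voicing, the minor 7th (7th) — C-sharp — is absent.

C-sharp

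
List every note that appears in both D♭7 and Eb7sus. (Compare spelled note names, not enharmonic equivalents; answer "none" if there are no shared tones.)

D♭7 = D♭, F, A♭, C♭.
Eb7sus = E♭, A♭, B♭, D♭.
Shared: D♭, A♭.

D♭  A♭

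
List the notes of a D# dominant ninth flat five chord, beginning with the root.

D# dominant ninth flat five: dominant ninth flat five on D-sharp.
D-sharp — root
F-double-sharp — major 3rd
A — diminished 5th
C-sharp — minor 7th
E-sharp — major 9th

D-sharp – F-double-sharp – A – C-sharp – E-sharp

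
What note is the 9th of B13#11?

Root of B13#11 = B. The 9th is a major 9th: B up a major 9th → C#.

C#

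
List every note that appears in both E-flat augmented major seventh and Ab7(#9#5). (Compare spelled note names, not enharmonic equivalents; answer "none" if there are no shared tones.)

B

E-flat augmented major seventh = Eb, G, B, D.
Ab7(#9#5) = Ab, C, E, Gb, B.
Shared: B.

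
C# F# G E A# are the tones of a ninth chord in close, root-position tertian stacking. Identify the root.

F#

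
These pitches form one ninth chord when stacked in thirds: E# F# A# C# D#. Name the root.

D#

Arranged so that each adjacent pair is a third by letter name: D# – F# – A# – C# – E#.
The bottom of that stack, D#, is the root (this is D# minor ninth).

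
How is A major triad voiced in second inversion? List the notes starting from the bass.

In root position, A major triad is A–C-sharp–E.
Second inversion puts the fifth (E) in the bass.

E A C-sharp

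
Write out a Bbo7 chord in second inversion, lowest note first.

Fb Abb Bb Db

Bbo7 = Bb–Db–Fb–Abb; second inversion → fifth (Fb) lowest.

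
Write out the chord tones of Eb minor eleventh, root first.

Eb minor eleventh: minor eleventh on Eb.
- root: Eb
- minor 3rd: Gb
- perfect 5th: Bb
- minor 7th: Db
- major 9th: F
- perfect 11th: Ab

Eb, Gb, Bb, Db, F, Ab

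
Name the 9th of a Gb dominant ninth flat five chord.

Gb dominant ninth flat five is built on G-flat; its 9th is a major 9th above the root.
A second above G uses the letter A, and the major 9th above G-flat is A-flat.

A-flat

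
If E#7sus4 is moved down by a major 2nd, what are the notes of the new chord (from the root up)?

D#  G#  A#  C#

Transposed root: E# → D# (major 2nd down). So we spell D# dominant seventh suspended fourth:
D# — root
G# — perfect 4th
A# — perfect 5th
C# — minor 7th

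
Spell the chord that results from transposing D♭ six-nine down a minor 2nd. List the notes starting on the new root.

D-flat down a minor 2nd → C. New chord: C six-nine.
root → C
3rd (major 3rd) → E
5th (perfect 5th) → G
6th (major 6th) → A
9th (major 9th) → D

C, E, G, A, D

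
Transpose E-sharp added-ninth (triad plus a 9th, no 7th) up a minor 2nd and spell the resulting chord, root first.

F# – A# – C# – G#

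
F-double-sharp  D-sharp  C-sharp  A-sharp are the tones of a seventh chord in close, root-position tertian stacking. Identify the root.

D-sharp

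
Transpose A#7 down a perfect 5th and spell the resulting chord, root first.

D#  F##  A#  C#

Transposed root: A# → D# (perfect 5th down). So we spell D# dominant seventh:
- root: D#
- major 3rd: F##
- perfect 5th: A#
- minor 7th: C#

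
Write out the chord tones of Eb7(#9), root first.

Eb7(#9) is a dominant seventh sharp nine built on Eb.
Eb — root
G — major 3rd
Bb — perfect 5th
Db — minor 7th
F# — augmented 9th

Eb G Bb Db F#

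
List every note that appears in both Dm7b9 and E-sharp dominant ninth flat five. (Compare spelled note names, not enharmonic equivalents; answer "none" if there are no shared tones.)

Dm7b9 = D, F, A, C, Eb.
E-sharp dominant ninth flat five = E#, G##, B, D#, F##.
Shared: none.

none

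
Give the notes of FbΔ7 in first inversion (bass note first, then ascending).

In root position, FbΔ7 is Fb–Ab–Cb–Eb.
First inversion puts the third (Ab) in the bass.

Ab  Cb  Eb  Fb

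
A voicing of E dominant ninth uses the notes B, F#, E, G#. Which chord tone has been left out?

E dominant ninth = E, G#, B, D, F#. The voicing lacks the 7th (minor 7th), D.

D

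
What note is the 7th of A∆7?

G♯

A∆7 is built on A; its 7th is a major 7th above the root.
A seventh above A uses the letter G, and the major 7th above A is G♯.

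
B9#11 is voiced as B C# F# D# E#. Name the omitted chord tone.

A

B9#11 = B, D#, F#, A, C#, E#. The voicing lacks the 7th (minor 7th), A.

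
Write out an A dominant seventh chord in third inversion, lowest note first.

G – A – C-sharp – E

In root position, A dominant seventh is A–C-sharp–E–G.
Third inversion puts the seventh (G) in the bass.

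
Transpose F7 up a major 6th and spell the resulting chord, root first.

D, F♯, A, C

F up a major 6th → D. New chord: D dominant seventh.
root → D
3rd (major 3rd) → F♯
5th (perfect 5th) → A
7th (minor 7th) → C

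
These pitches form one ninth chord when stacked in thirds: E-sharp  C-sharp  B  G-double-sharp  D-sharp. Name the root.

Arranged so that each adjacent pair is a third by letter name: C-sharp – E-sharp – G-double-sharp – B – D-sharp.
The bottom of that stack, C-sharp, is the root (this is C-sharp dominant ninth sharp five).

C-sharp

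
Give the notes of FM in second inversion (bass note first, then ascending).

C – F – A

FM = F–A–C; second inversion → fifth (C) lowest.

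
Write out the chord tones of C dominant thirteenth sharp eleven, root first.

C dominant thirteenth sharp eleven is a dominant thirteenth sharp eleven built on C.
- root: C
- major 3rd: E
- perfect 5th: G
- minor 7th: Bb
- major 9th: D
- augmented 11th: F#
- major 13th: A

C E G Bb D F# A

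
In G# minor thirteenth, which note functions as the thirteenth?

Root of G# minor thirteenth = G#. The 13th is a major 13th: G# up a major 13th → E#.

E#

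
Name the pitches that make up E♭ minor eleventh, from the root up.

E-flat G-flat B-flat D-flat F A-flat

E♭ minor eleventh: minor eleventh on E-flat.
root → E-flat
3rd (minor 3rd) → G-flat
5th (perfect 5th) → B-flat
7th (minor 7th) → D-flat
9th (major 9th) → F
11th (perfect 11th) → A-flat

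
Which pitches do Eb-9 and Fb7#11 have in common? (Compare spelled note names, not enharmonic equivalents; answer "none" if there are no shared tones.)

Eb-9: Eb Gb Bb Db F
Fb7#11: Fb Ab Cb Ebb Bb
Common to both → Bb.

Bb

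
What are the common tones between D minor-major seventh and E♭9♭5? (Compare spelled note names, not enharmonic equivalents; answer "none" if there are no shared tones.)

F

D minor-major seventh = D, F, A, C#.
E♭9♭5 = Eb, G, Bbb, Db, F.
Shared: F.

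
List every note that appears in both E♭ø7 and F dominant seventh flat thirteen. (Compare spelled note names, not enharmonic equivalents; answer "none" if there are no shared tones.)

Eb – Db

E♭ø7 = Eb, Gb, Bbb, Db.
F dominant seventh flat thirteen = F, A, C, Eb, Db.
Shared: Eb, Db.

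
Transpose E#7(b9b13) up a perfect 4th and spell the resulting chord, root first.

A#, C##, E#, G#, B, F#

Transposed root: E# → A# (perfect 4th up). So we spell A# dominant seventh flat nine flat thirteen:
A# — root
C## — major 3rd
E# — perfect 5th
G# — minor 7th
B — minor 9th
F# — minor 13th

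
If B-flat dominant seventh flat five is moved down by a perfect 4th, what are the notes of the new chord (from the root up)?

F, A, C-flat, E-flat

Transposed root: B-flat → F (perfect 4th down). So we spell F dominant seventh flat five:
Root: F
Major 3rd (3rd): A
Diminished 5th (5th): C-flat
Minor 7th (7th): E-flat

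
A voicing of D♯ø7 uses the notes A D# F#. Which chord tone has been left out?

C#

D♯ø7 = D#, F#, A, C#. The voicing lacks the 7th (minor 7th), C#.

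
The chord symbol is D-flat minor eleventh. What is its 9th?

D-flat minor eleventh is built on Db; its 9th is a major 9th above the root.
A second above D uses the letter E, and the major 9th above Db is Eb.

Eb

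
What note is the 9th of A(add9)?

B

Root of A(add9) = A. The 9th is a major 9th: A up a major 9th → B.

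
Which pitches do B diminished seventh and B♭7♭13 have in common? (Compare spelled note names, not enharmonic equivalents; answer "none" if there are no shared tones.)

D – F – Ab

B diminished seventh: B D F Ab
B♭7♭13: Bb D F Ab Gb
Common to both → D, F, Ab.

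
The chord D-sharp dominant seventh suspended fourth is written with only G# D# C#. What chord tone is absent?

D-sharp dominant seventh suspended fourth = D#, G#, A#, C#. The voicing lacks the 5th (perfect 5th), A#.

A#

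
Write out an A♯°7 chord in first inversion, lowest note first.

In root position, A♯°7 is A#–C#–E–G.
First inversion puts the third (C#) in the bass.

C# E G A#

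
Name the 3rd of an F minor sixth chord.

Root of F minor sixth = F. The 3rd is a minor 3rd: F up a minor 3rd → Ab.

Ab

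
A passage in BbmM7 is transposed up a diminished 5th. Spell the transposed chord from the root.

Bb up a diminished 5th → Fb. New chord: Fb minor-major seventh.
Root: Fb
Minor 3rd (3rd): Abb
Perfect 5th (5th): Cb
Major 7th (7th): Eb

Fb, Abb, Cb, Eb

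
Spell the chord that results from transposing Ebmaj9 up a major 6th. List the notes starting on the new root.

C, E, G, B, D

Eb up a major 6th → C. New chord: C major ninth.
Root: C
Major 3rd (3rd): E
Perfect 5th (5th): G
Major 7th (7th): B
Major 9th (9th): D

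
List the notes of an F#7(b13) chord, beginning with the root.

F#, A#, C#, E, D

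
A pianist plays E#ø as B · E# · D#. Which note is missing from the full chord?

G#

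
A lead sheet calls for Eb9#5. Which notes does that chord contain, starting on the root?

Eb – G – B – Db – F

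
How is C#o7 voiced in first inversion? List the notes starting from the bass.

In root position, C#o7 is C#–E–G–Bb.
First inversion puts the third (E) in the bass.

E, G, Bb, C#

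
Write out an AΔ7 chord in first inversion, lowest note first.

C#  E  G#  A

In root position, AΔ7 is A–C#–E–G#.
First inversion puts the third (C#) in the bass.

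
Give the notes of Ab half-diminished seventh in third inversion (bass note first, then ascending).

G-flat, A-flat, C-flat, E-double-flat

Ab half-diminished seventh = A-flat–C-flat–E-double-flat–G-flat; third inversion → seventh (G-flat) lowest.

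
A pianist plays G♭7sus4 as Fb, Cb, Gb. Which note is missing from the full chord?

G♭7sus4 = Gb, Cb, Db, Fb. The voicing lacks the 5th (perfect 5th), Db.

Db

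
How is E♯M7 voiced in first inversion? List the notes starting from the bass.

G## B# D## E#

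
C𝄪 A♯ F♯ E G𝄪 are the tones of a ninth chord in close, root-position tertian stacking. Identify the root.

Stacking in thirds gives F♯ – A♯ – C𝄪 – E – G𝄪, so F♯ is the root — F♯ dominant seventh sharp nine sharp five.

F♯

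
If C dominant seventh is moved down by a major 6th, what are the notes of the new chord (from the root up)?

C down a major 6th → E-flat. New chord: E-flat dominant seventh.
E-flat — root
G — major 3rd
B-flat — perfect 5th
D-flat — minor 7th

E-flat, G, B-flat, D-flat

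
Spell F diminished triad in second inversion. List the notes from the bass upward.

F diminished triad = F–Ab–Cb; second inversion → fifth (Cb) lowest.

Cb  F  Ab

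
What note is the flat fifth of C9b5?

Gb

Root of C9b5 = C. The 5th is a diminished 5th: C up a diminished 5th → Gb.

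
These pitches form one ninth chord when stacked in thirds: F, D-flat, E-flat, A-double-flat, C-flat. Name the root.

D-flat

Stacking in thirds gives D-flat – F – A-double-flat – C-flat – E-flat, so D-flat is the root — D-flat dominant ninth flat five.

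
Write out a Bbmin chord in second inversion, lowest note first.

F B♭ D♭

In root position, Bbmin is B♭–D♭–F.
Second inversion puts the fifth (F) in the bass.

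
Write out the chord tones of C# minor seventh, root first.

C-sharp, E, G-sharp, B

Root C-sharp, quality minor seventh:
C-sharp — root
E — minor 3rd
G-sharp — perfect 5th
B — minor 7th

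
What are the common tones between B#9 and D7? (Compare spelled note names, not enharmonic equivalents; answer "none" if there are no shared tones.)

none

B#9: B# D## F## A# C##
D7: D F# A C
Common to both → none.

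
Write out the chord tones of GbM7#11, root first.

Root G♭, quality major seventh sharp eleven:
G♭ — root
B♭ — major 3rd
D♭ — perfect 5th
F — major 7th
C — augmented 11th

G♭, B♭, D♭, F, C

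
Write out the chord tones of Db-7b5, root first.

Db-7b5 is a half-diminished seventh built on Db.
- root: Db
- minor 3rd: Fb
- diminished 5th: Abb
- minor 7th: Cb

Db  Fb  Abb  Cb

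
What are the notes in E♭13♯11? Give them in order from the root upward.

Root Eb, quality dominant thirteenth sharp eleven:
Eb — root
G — major 3rd
Bb — perfect 5th
Db — minor 7th
F — major 9th
A — augmented 11th
C — major 13th

Eb  G  Bb  Db  F  A  C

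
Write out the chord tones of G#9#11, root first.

G#9#11: dominant ninth sharp eleven on G#.
root → G#
3rd (major 3rd) → B#
5th (perfect 5th) → D#
7th (minor 7th) → F#
9th (major 9th) → A#
11th (augmented 11th) → C##

G#, B#, D#, F#, A#, C##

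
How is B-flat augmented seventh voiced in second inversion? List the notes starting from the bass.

F♯ – A♭ – B♭ – D

In root position, B-flat augmented seventh is B♭–D–F♯–A♭.
Second inversion puts the fifth (F♯) in the bass.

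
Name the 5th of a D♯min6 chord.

A#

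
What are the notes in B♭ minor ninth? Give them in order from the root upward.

Bb – Db – F – Ab – C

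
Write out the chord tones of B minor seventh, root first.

Root B, quality minor seventh:
root → B
3rd (minor 3rd) → D
5th (perfect 5th) → F♯
7th (minor 7th) → A

B – D – F♯ – A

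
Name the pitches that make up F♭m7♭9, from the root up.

Fb Abb Cb Ebb Gbb

F♭m7♭9 is a minor seventh flat nine built on Fb.
root → Fb
3rd (minor 3rd) → Abb
5th (perfect 5th) → Cb
7th (minor 7th) → Ebb
9th (minor 9th) → Gbb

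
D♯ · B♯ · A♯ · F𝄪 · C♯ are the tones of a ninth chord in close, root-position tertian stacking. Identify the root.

B♯

Stacking in thirds gives B♯ – D♯ – F𝄪 – A♯ – C♯, so B♯ is the root — B♯ minor seventh flat nine.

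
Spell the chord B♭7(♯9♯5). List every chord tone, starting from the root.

B♭7(♯9♯5) is a dominant seventh sharp nine sharp five built on B♭.
Root: B♭
Major 3rd (3rd): D
Augmented 5th (5th): F♯
Minor 7th (7th): A♭
Augmented 9th (9th): C♯

B♭, D, F♯, A♭, C♯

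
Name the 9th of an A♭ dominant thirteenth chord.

Root of A♭ dominant thirteenth = A-flat. The 9th is a major 9th: A-flat up a major 9th → B-flat.

B-flat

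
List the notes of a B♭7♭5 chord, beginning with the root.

Bb, D, Fb, Ab

Root Bb, quality dominant seventh flat five:
root → Bb
3rd (major 3rd) → D
5th (diminished 5th) → Fb
7th (minor 7th) → Ab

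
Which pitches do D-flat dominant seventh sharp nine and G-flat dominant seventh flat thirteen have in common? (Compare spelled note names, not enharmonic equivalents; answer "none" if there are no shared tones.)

D-flat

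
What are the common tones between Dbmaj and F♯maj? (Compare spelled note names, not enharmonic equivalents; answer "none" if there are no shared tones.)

none

Dbmaj: Db F Ab
F♯maj: F# A# C#
Common to both → none.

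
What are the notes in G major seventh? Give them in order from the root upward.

G  B  D  F-sharp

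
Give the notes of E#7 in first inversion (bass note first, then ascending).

G## – B# – D# – E#

E#7 = E#–G##–B#–D#; first inversion → third (G##) lowest.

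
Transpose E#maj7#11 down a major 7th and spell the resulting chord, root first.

Transposed root: E# → F# (major 7th down). So we spell F# major seventh sharp eleven:
root → F#
3rd (major 3rd) → A#
5th (perfect 5th) → C#
7th (major 7th) → E#
11th (augmented 11th) → B#

F#  A#  C#  E#  B#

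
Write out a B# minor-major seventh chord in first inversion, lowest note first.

D-sharp, F-double-sharp, A-double-sharp, B-sharp

In root position, B# minor-major seventh is B-sharp–D-sharp–F-double-sharp–A-double-sharp.
First inversion puts the third (D-sharp) in the bass.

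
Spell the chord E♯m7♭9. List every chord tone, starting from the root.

E♯ G♯ B♯ D♯ F♯

E♯m7♭9 is a minor seventh flat nine built on E♯.
root → E♯
3rd (minor 3rd) → G♯
5th (perfect 5th) → B♯
7th (minor 7th) → D♯
9th (minor 9th) → F♯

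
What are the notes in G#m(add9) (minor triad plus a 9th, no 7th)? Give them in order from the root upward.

G#  B  D#  A#

G#m(add9) is a minor added-ninth built on G#.
G# — root
B — minor 3rd
D# — perfect 5th
A# — major 9th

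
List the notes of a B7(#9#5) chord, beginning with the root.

B D♯ F𝄪 A C𝄪

B7(#9#5): dominant seventh sharp nine sharp five on B.
Root: B
Major 3rd (3rd): D♯
Augmented 5th (5th): F𝄪
Minor 7th (7th): A
Augmented 9th (9th): C𝄪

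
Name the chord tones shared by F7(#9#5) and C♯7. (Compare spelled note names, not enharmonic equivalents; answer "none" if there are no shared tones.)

F7(#9#5): F A C# Eb G#
C♯7: C# E# G# B
Common to both → C#, G#.

C#, G#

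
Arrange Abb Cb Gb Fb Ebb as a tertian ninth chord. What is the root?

Fb

Arranged so that each adjacent pair is a third by letter name: Fb – Abb – Cb – Ebb – Gb.
The bottom of that stack, Fb, is the root (this is Fb minor ninth).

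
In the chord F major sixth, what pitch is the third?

A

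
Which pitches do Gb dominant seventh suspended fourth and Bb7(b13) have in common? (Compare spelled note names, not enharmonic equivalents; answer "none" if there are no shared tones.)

Gb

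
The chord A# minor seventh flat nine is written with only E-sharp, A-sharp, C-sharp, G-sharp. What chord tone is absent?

The full A# minor seventh flat nine chord is A-sharp, C-sharp, E-sharp, G-sharp, B.
Comparing with the voicing, the minor 9th (9th) — B — is absent.

B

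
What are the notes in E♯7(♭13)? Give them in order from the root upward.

E♯, G𝄪, B♯, D♯, C♯

E♯7(♭13) is a dominant seventh flat thirteen built on E♯.
root → E♯
3rd (major 3rd) → G𝄪
5th (perfect 5th) → B♯
7th (minor 7th) → D♯
13th (minor 13th) → C♯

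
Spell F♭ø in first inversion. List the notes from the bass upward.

F♭ø = Fb–Abb–Cbb–Ebb; first inversion → third (Abb) lowest.

Abb, Cbb, Ebb, Fb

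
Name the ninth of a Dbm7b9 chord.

Ebb

Root of Dbm7b9 = Db. The 9th is a minor 9th: Db up a minor 9th → Ebb.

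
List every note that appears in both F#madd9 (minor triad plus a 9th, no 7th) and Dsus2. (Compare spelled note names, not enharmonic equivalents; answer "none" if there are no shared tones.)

F#madd9 = F#, A, C#, G#.
Dsus2 = D, E, A.
Shared: A.

A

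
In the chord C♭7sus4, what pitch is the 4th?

F♭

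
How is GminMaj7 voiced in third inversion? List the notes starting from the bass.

F# – G – Bb – D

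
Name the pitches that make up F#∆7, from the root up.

F# A# C# E#

Root F#, quality major seventh:
- root: F#
- major 3rd: A#
- perfect 5th: C#
- major 7th: E#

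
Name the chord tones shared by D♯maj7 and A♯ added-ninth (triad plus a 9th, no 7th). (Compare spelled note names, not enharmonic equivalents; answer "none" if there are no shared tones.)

D♯maj7: D# F## A# C##
A♯ added-ninth: A# C## E# B#
Common to both → A#, C##.

A#, C##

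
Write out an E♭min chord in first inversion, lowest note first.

Gb Bb Eb

E♭min = Eb–Gb–Bb; first inversion → third (Gb) lowest.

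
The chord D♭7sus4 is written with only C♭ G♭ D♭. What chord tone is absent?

A♭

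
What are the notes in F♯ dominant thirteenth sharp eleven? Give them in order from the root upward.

F♯ dominant thirteenth sharp eleven: dominant thirteenth sharp eleven on F-sharp.
root → F-sharp
3rd (major 3rd) → A-sharp
5th (perfect 5th) → C-sharp
7th (minor 7th) → E
9th (major 9th) → G-sharp
11th (augmented 11th) → B-sharp
13th (major 13th) → D-sharp

F-sharp – A-sharp – C-sharp – E – G-sharp – B-sharp – D-sharp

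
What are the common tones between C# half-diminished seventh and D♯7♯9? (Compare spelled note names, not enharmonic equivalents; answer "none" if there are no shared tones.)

C# half-diminished seventh: C# E G B
D♯7♯9: D# F## A# C# E##
Common to both → C#.

C#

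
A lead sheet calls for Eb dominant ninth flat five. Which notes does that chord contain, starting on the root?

Root E-flat, quality dominant ninth flat five:
- root: E-flat
- major 3rd: G
- diminished 5th: B-double-flat
- minor 7th: D-flat
- major 9th: F

E-flat G B-double-flat D-flat F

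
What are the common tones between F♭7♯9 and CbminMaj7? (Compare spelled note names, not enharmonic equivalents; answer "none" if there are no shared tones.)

F♭7♯9 = Fb, Ab, Cb, Ebb, G.
CbminMaj7 = Cb, Ebb, Gb, Bb.
Shared: Cb, Ebb.

Cb, Ebb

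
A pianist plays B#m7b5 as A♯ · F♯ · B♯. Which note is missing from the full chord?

D♯

The full B#m7b5 chord is B♯, D♯, F♯, A♯.
Comparing with the voicing, the minor 3rd (3rd) — D♯ — is absent.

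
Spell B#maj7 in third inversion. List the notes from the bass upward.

A## – B# – D## – F##

B#maj7 = B#–D##–F##–A##; third inversion → seventh (A##) lowest.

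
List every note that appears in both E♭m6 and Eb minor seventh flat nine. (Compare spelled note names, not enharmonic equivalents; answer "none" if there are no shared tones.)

E♭m6: Eb Gb Bb C
Eb minor seventh flat nine: Eb Gb Bb Db Fb
Common to both → Eb, Gb, Bb.

Eb Gb Bb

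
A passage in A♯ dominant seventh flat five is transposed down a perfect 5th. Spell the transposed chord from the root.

D-sharp  F-double-sharp  A  C-sharp

A perfect 5th down from A-sharp is D-sharp, so the new chord is D-sharp dominant seventh flat five.
- root: D-sharp
- major 3rd: F-double-sharp
- diminished 5th: A
- minor 7th: C-sharp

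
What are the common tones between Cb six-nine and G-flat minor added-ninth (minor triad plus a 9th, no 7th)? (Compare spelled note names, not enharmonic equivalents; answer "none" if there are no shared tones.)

G-flat – A-flat – D-flat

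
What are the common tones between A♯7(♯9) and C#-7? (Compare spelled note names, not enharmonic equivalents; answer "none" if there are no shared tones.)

A♯7(♯9): A# C## E# G# B##
C#-7: C# E G# B
Common to both → G#.

G#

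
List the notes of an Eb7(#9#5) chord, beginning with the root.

Eb7(#9#5): dominant seventh sharp nine sharp five on E♭.
E♭ — root
G — major 3rd
B — augmented 5th
D♭ — minor 7th
F♯ — augmented 9th

E♭ – G – B – D♭ – F♯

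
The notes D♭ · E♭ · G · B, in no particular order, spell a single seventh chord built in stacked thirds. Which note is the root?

E♭

Stacking in thirds gives E♭ – G – B – D♭, so E♭ is the root — E♭ augmented seventh.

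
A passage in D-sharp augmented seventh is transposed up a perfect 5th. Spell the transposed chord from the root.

A-sharp – C-double-sharp – E-double-sharp – G-sharp

Transposed root: D-sharp → A-sharp (perfect 5th up). So we spell A-sharp augmented seventh:
Root: A-sharp
Major 3rd (3rd): C-double-sharp
Augmented 5th (5th): E-double-sharp
Minor 7th (7th): G-sharp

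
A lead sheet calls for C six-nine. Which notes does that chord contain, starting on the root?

C  E  G  A  D

Root C, quality six-nine:
- root: C
- major 3rd: E
- perfect 5th: G
- major 6th: A
- major 9th: D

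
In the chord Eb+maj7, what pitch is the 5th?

Eb+maj7 is built on Eb; its 5th is an augmented 5th above the root.
A fifth above E uses the letter B, and the augmented 5th above Eb is B.

B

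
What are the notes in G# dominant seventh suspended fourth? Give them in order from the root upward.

Root G-sharp, quality dominant seventh suspended fourth:
- root: G-sharp
- perfect 4th: C-sharp
- perfect 5th: D-sharp
- minor 7th: F-sharp

G-sharp – C-sharp – D-sharp – F-sharp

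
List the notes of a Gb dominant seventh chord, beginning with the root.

G-flat, B-flat, D-flat, F-flat

Gb dominant seventh is a dominant seventh built on G-flat.
root → G-flat
3rd (major 3rd) → B-flat
5th (perfect 5th) → D-flat
7th (minor 7th) → F-flat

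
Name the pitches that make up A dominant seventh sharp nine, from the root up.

A dominant seventh sharp nine: dominant seventh sharp nine on A.
Root: A
Major 3rd (3rd): C#
Perfect 5th (5th): E
Minor 7th (7th): G
Augmented 9th (9th): B#

A, C#, E, G, B#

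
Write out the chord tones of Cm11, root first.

C, Eb, G, Bb, D, F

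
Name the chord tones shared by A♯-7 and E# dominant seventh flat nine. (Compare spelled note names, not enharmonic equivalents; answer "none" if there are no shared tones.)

E♯

A♯-7: A♯ C♯ E♯ G♯
E# dominant seventh flat nine: E♯ G𝄪 B♯ D♯ F♯
Common to both → E♯.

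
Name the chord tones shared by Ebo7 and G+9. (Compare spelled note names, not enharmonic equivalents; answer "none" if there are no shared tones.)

none

Ebo7: Eb Gb Bbb Dbb
G+9: G B D# F A
Common to both → none.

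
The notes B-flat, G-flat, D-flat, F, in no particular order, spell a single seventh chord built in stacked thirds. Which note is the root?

G-flat

Arranged so that each adjacent pair is a third by letter name: G-flat – B-flat – D-flat – F.
The bottom of that stack, G-flat, is the root (this is G-flat major seventh).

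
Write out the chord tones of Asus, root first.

A – D – E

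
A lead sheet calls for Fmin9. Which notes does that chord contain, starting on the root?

Fmin9: minor ninth on F.
- root: F
- minor 3rd: Ab
- perfect 5th: C
- minor 7th: Eb
- major 9th: G

F  Ab  C  Eb  G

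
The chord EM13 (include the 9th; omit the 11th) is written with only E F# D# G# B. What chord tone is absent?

The full EM13 chord is E, G#, B, D#, F#, C#.
Comparing with the voicing, the major 13th (13th) — C# — is absent.

C#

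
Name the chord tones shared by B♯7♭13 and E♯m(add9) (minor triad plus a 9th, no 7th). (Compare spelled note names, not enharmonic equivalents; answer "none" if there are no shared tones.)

B#, F##, G#

B♯7♭13 = B#, D##, F##, A#, G#.
E♯m(add9) = E#, G#, B#, F##.
Shared: B#, F##, G#.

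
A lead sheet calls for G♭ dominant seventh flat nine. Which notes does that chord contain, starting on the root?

Root G-flat, quality dominant seventh flat nine:
Root: G-flat
Major 3rd (3rd): B-flat
Perfect 5th (5th): D-flat
Minor 7th (7th): F-flat
Minor 9th (9th): A-double-flat

G-flat, B-flat, D-flat, F-flat, A-double-flat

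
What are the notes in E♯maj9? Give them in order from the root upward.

Root E#, quality major ninth:
E# — root
G## — major 3rd
B# — perfect 5th
D## — major 7th
F## — major 9th

E# G## B# D## F##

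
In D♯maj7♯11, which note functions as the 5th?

A#

D♯maj7♯11 is built on D#; its 5th is a perfect 5th above the root.
A fifth above D uses the letter A, and the perfect 5th above D# is A#.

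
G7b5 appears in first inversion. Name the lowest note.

B

G7b5 in root position is G–B–Db–F.
First inversion places the third in the bass, which is B.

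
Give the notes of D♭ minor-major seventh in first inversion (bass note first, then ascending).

F-flat, A-flat, C, D-flat

D♭ minor-major seventh = D-flat–F-flat–A-flat–C; first inversion → third (F-flat) lowest.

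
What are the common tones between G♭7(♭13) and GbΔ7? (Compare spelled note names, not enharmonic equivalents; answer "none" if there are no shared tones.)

Gb  Bb  Db

G♭7(♭13) = Gb, Bb, Db, Fb, Ebb.
GbΔ7 = Gb, Bb, Db, F.
Shared: Gb, Bb, Db.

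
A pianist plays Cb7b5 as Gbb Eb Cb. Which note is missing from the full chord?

Bbb

The full Cb7b5 chord is Cb, Eb, Gbb, Bbb.
Comparing with the voicing, the minor 7th (7th) — Bbb — is absent.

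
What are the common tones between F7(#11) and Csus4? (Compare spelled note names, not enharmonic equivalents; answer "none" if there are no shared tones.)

F, C

F7(#11): F A C Eb B
Csus4: C F G
Common to both → F, C.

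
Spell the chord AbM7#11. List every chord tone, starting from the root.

Root Ab, quality major seventh sharp eleven:
Ab — root
C — major 3rd
Eb — perfect 5th
G — major 7th
D — augmented 11th

Ab, C, Eb, G, D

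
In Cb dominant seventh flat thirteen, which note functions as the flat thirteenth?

Cb dominant seventh flat thirteen is built on C-flat; its 13th is a minor 13th above the root.
A sixth above C uses the letter A, and the minor 13th above C-flat is A-double-flat.

A-double-flat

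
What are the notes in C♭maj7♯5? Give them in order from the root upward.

C♭maj7♯5 is an augmented major seventh built on C♭.
- root: C♭
- major 3rd: E♭
- augmented 5th: G
- major 7th: B♭

C♭ – E♭ – G – B♭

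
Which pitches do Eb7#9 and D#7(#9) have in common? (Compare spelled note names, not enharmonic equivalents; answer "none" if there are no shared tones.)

none

Eb7#9 = Eb, G, Bb, Db, F#.
D#7(#9) = D#, F##, A#, C#, E##.
Shared: none.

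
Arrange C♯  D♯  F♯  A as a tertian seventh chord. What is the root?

D♯

Stacking in thirds gives D♯ – F♯ – A – C♯, so D♯ is the root — D♯ half-diminished seventh.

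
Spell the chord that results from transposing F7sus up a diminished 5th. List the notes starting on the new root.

Cb  Fb  Gb  Bbb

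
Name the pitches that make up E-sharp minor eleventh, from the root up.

Root E#, quality minor eleventh:
E# — root
G# — minor 3rd
B# — perfect 5th
D# — minor 7th
F## — major 9th
A# — perfect 11th

E#, G#, B#, D#, F##, A#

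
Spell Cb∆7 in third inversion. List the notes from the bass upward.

B♭ C♭ E♭ G♭

In root position, Cb∆7 is C♭–E♭–G♭–B♭.
Third inversion puts the seventh (B♭) in the bass.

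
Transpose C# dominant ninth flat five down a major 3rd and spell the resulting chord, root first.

A C-sharp E-flat G B

Transposed root: C-sharp → A (major 3rd down). So we spell A dominant ninth flat five:
Root: A
Major 3rd (3rd): C-sharp
Diminished 5th (5th): E-flat
Minor 7th (7th): G
Major 9th (9th): B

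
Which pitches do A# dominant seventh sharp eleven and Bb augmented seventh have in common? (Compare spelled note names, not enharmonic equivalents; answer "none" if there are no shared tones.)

none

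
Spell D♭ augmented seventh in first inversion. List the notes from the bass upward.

D♭ augmented seventh = D-flat–F–A–C-flat; first inversion → third (F) lowest.

F A C-flat D-flat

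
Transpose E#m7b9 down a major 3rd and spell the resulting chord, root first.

C♯ E G♯ B D

E♯ down a major 3rd → C♯. New chord: C♯ minor seventh flat nine.
Root: C♯
Minor 3rd (3rd): E
Perfect 5th (5th): G♯
Minor 7th (7th): B
Minor 9th (9th): D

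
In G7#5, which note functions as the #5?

G7#5 is built on G; its 5th is an augmented 5th above the root.
A fifth above G uses the letter D, and the augmented 5th above G is D#.

D#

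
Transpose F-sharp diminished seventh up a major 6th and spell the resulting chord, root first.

D♯, F♯, A, C

F♯ up a major 6th → D♯. New chord: D♯ diminished seventh.
Root: D♯
Minor 3rd (3rd): F♯
Diminished 5th (5th): A
Diminished 7th (7th): C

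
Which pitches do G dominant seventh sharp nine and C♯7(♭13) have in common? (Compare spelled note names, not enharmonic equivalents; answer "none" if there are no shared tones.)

G dominant seventh sharp nine: G B D F A♯
C♯7(♭13): C♯ E♯ G♯ B A
Common to both → B.

B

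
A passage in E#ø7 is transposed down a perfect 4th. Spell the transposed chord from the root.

E♯ down a perfect 4th → B♯. New chord: B♯ half-diminished seventh.
Root: B♯
Minor 3rd (3rd): D♯
Diminished 5th (5th): F♯
Minor 7th (7th): A♯

B♯  D♯  F♯  A♯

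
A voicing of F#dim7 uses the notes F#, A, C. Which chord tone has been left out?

Eb

F#dim7 = F#, A, C, Eb. The voicing lacks the 7th (diminished 7th), Eb.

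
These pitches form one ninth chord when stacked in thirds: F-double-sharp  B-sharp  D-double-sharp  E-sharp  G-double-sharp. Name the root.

E-sharp

Arranged so that each adjacent pair is a third by letter name: E-sharp – G-double-sharp – B-sharp – D-double-sharp – F-double-sharp.
The bottom of that stack, E-sharp, is the root (this is E-sharp major ninth).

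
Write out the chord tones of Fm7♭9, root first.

Fm7♭9: minor seventh flat nine on F.
F — root
Ab — minor 3rd
C — perfect 5th
Eb — minor 7th
Gb — minor 9th

F  Ab  C  Eb  Gb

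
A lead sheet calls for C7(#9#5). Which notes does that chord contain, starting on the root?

C7(#9#5) is a dominant seventh sharp nine sharp five built on C.
root → C
3rd (major 3rd) → E
5th (augmented 5th) → G#
7th (minor 7th) → Bb
9th (augmented 9th) → D#

C, E, G#, Bb, D#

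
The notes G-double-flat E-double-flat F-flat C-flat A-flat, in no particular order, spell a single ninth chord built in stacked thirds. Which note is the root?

F-flat

Stacking in thirds gives F-flat – A-flat – C-flat – E-double-flat – G-double-flat, so F-flat is the root — F-flat dominant seventh flat nine.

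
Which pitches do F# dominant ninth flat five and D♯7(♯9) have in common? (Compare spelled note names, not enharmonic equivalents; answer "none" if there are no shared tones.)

A#

F# dominant ninth flat five = F#, A#, C, E, G#.
D♯7(♯9) = D#, F##, A#, C#, E##.
Shared: A#.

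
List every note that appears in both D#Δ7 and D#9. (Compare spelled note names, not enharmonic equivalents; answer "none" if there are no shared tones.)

D#Δ7: D♯ F𝄪 A♯ C𝄪
D#9: D♯ F𝄪 A♯ C♯ E♯
Common to both → D♯, F𝄪, A♯.

D♯ – F𝄪 – A♯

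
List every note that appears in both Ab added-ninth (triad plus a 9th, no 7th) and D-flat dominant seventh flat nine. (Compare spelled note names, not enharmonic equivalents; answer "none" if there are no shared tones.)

A-flat

Ab added-ninth: A-flat C E-flat B-flat
D-flat dominant seventh flat nine: D-flat F A-flat C-flat E-double-flat
Common to both → A-flat.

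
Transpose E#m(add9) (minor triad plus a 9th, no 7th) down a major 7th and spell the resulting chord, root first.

Transposed root: E# → F# (major 7th down). So we spell F# minor added-ninth:
- root: F#
- minor 3rd: A
- perfect 5th: C#
- major 9th: G#

F#, A, C#, G#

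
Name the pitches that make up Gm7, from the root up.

Root G, quality minor seventh:
- root: G
- minor 3rd: Bb
- perfect 5th: D
- minor 7th: F

G  Bb  D  F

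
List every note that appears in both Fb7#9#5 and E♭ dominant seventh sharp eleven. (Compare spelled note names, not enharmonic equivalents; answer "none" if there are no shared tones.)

Fb7#9#5: F♭ A♭ C E𝄫 G
E♭ dominant seventh sharp eleven: E♭ G B♭ D♭ A
Common to both → G.

G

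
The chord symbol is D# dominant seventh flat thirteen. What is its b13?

D# dominant seventh flat thirteen is built on D-sharp; its 13th is a minor 13th above the root.
A sixth above D uses the letter B, and the minor 13th above D-sharp is B.

B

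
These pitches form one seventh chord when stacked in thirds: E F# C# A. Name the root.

Stacking in thirds gives F# – A – C# – E, so F# is the root — F# minor seventh.

F#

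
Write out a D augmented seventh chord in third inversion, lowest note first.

D augmented seventh = D–F#–A#–C; third inversion → seventh (C) lowest.

C D F# A#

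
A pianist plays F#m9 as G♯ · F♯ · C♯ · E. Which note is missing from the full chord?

F#m9 = F♯, A, C♯, E, G♯. The voicing lacks the 3rd (minor 3rd), A.

A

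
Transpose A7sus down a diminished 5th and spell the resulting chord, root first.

D♯  G♯  A♯  C♯

A down a diminished 5th → D♯. New chord: D♯ dominant seventh suspended fourth.
- root: D♯
- perfect 4th: G♯
- perfect 5th: A♯
- minor 7th: C♯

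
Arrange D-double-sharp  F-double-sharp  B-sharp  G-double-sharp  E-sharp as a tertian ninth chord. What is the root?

Arranged so that each adjacent pair is a third by letter name: E-sharp – G-double-sharp – B-sharp – D-double-sharp – F-double-sharp.
The bottom of that stack, E-sharp, is the root (this is E-sharp major ninth).

E-sharp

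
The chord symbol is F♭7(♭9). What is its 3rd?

Root of F♭7(♭9) = Fb. The 3rd is a major 3rd: Fb up a major 3rd → Ab.

Ab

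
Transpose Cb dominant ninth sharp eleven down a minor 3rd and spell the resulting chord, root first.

A-flat, C, E-flat, G-flat, B-flat, D

Transposed root: C-flat → A-flat (minor 3rd down). So we spell A-flat dominant ninth sharp eleven:
A-flat — root
C — major 3rd
E-flat — perfect 5th
G-flat — minor 7th
B-flat — major 9th
D — augmented 11th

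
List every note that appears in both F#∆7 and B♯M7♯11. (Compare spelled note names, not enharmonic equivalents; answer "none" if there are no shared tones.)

none

F#∆7: F# A# C# E#
B♯M7♯11: B# D## F## A## E##
Common to both → none.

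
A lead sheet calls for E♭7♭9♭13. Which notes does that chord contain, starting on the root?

Root E♭, quality dominant seventh flat nine flat thirteen:
Root: E♭
Major 3rd (3rd): G
Perfect 5th (5th): B♭
Minor 7th (7th): D♭
Minor 9th (9th): F♭
Minor 13th (13th): C♭

E♭ G B♭ D♭ F♭ C♭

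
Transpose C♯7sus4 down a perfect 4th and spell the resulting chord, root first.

C# down a perfect 4th → G#. New chord: G# dominant seventh suspended fourth.
root → G#
4th (perfect 4th) → C#
5th (perfect 5th) → D#
7th (minor 7th) → F#

G#  C#  D#  F#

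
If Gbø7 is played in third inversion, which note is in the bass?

Gbø7 = Gb–Bbb–Dbb–Fb. Third inversion → seventh in the bass = Fb.

Fb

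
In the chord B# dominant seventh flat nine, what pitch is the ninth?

C#

Root of B# dominant seventh flat nine = B#. The 9th is a minor 9th: B# up a minor 9th → C#.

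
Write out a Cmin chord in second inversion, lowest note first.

Cmin = C–Eb–G; second inversion → fifth (G) lowest.

G, C, Eb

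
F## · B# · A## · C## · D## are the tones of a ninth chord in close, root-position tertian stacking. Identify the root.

B#

Arranged so that each adjacent pair is a third by letter name: B# – D## – F## – A## – C##.
The bottom of that stack, B#, is the root (this is B# major ninth).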